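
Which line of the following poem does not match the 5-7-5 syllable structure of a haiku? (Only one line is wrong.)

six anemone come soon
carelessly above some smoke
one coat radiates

Line 1

Line 1: "six anemone come soon": 1+4+1+1 = 7 (expected 5)
Line 2: "carelessly above some smoke": 3+2+1+1 = 7 ✓
Line 3: "one coat radiates": 1+1+3 = 5 ✓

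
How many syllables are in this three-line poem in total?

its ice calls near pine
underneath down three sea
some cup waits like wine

16

Line 1: its(1) + ice(1) + calls(1) + near(1) + pine(1) = 5
Line 2: underneath(3) + down(1) + three(1) + sea(1) = 6
Line 3: some(1) + cup(1) + waits(1) + like(1) + wine(1) = 5
Total: 5 + 6 + 5 = 16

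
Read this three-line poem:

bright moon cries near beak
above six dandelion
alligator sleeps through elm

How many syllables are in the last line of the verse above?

7

The last line: alligator (4), sleeps (1), through (1), elm (1) → 7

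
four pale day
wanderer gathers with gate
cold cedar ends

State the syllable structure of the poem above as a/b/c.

Line 1: four(1) + pale(1) + day(1) = 3
Line 2: wanderer(3) + gathers(2) + with(1) + gate(1) = 7
Line 3: cold(1) + cedar(2) + ends(1) = 4

3/7/4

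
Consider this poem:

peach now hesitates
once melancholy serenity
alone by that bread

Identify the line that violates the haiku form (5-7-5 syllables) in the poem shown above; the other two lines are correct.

Line 1: "peach now hesitates": 1+1+3 = 5 ✓
Line 2: "once melancholy serenity": 1+4+4 = 9 (expected 7)
Line 3: "alone by that bread": 2+1+1+1 = 5 ✓

Line 2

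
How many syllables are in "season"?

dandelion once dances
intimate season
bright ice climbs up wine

"season" has 2 syllables.

2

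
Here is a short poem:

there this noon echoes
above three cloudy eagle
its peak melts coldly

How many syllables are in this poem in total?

Line 1: there(1) + this(1) + noon(1) + echoes(2) = 5
Line 2: above(2) + three(1) + cloudy(2) + eagle(2) = 7
Line 3: its(1) + peak(1) + melts(1) + coldly(2) = 5
Total: 5 + 7 + 5 = 17

17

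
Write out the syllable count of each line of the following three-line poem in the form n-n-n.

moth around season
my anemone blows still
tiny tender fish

Line 1: "moth around season": 1+2+2 = 5
Line 2: "my anemone blows still": 1+4+1+1 = 7
Line 3: "tiny tender fish": 2+2+1 = 5

5-7-5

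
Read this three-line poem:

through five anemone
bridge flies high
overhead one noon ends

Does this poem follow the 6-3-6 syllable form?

Yes

Line 1: through(1) + five(1) + anemone(4) = 6 ✓
Line 2: bridge(1) + flies(1) + high(1) = 3 ✓
Line 3: overhead(3) + one(1) + noon(1) + ends(1) = 6 ✓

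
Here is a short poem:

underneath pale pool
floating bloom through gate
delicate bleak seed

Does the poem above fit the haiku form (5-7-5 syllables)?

Line 1: "underneath pale pool": 3+1+1 = 5 ✓
Line 2: "floating bloom through gate": 2+1+1+1 = 5 (expected 7)
Line 3: "delicate bleak seed": 3+1+1 = 5 ✓

No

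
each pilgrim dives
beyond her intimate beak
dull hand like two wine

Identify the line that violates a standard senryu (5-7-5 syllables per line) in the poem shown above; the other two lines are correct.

Line 1

Line 1: each (1), pilgrim (2), dives (1) → 4 (expected 5)
Line 2: beyond (2), her (1), intimate (3), beak (1) → 7 ✓
Line 3: dull (1), hand (1), like (1), two (1), wine (1) → 5 ✓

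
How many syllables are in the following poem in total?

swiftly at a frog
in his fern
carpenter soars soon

Line 1: "swiftly at a frog": 2+1+1+1 = 5
Line 2: "in his fern": 1+1+1 = 3
Line 3: "carpenter soars soon": 3+1+1 = 5
Total: 5 + 3 + 5 = 13

13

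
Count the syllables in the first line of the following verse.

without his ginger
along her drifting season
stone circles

5

The first line: without(2) + his(1) + ginger(2) = 5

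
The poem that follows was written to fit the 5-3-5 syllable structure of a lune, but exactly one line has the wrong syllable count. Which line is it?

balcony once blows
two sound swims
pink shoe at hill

Line 1: balcony(3) + once(1) + blows(1) = 5 ✓
Line 2: two(1) + sound(1) + swims(1) = 3 ✓
Line 3: pink(1) + shoe(1) + at(1) + hill(1) = 4 (expected 5)

Line 3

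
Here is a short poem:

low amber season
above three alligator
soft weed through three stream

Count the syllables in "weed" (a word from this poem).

1

"weed" has 1 syllable.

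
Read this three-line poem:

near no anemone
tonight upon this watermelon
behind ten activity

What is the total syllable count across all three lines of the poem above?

Line 1: near (1), no (1), anemone (4) → 6
Line 2: tonight (2), upon (2), this (1), watermelon (4) → 9
Line 3: behind (2), ten (1), activity (4) → 7
Total: 6 + 9 + 7 = 22

22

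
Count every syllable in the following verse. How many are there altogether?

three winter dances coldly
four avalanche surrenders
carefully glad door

Line 1: three (1), winter (2), dances (2), coldly (2) → 7
Line 2: four (1), avalanche (3), surrenders (3) → 7
Line 3: carefully (3), glad (1), door (1) → 5
Total: 7 + 7 + 5 = 19

19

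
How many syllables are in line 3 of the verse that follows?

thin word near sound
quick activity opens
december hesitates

6

Line 3: "december hesitates": 3+3 = 6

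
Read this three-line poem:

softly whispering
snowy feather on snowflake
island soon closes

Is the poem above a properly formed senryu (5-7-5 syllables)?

Line 1: "softly whispering": 2+3 = 5 ✓
Line 2: "snowy feather on snowflake": 2+2+1+2 = 7 ✓
Line 3: "island soon closes": 2+1+2 = 5 ✓

Yes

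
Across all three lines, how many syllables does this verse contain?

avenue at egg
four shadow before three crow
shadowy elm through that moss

19

Line 1: avenue (3), at (1), egg (1) → 5
Line 2: four (1), shadow (2), before (2), three (1), crow (1) → 7
Line 3: shadowy (3), elm (1), through (1), that (1), moss (1) → 7
Total: 5 + 7 + 7 = 19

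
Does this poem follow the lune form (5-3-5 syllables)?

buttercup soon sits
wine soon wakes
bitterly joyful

Yes

Line 1: "buttercup soon sits": 3+1+1 = 5 ✓
Line 2: "wine soon wakes": 1+1+1 = 3 ✓
Line 3: "bitterly joyful": 3+2 = 5 ✓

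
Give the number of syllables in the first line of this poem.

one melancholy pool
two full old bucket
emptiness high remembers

The first line: one (1), melancholy (4), pool (1) → 6

6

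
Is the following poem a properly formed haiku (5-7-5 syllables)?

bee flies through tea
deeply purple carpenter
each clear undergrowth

No

Line 1: bee (1), flies (1), through (1), tea (1) → 4 (expected 5)
Line 2: deeply (2), purple (2), carpenter (3) → 7 ✓
Line 3: each (1), clear (1), undergrowth (3) → 5 ✓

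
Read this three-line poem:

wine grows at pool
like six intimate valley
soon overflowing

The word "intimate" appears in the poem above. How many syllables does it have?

3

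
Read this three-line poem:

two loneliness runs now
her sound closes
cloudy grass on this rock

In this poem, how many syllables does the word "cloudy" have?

"cloudy" has 2 syllables.

2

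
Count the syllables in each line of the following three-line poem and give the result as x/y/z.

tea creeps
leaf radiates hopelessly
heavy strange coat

2/7/4

Line 1: tea(1) + creeps(1) = 2
Line 2: leaf(1) + radiates(3) + hopelessly(3) = 7
Line 3: heavy(2) + strange(1) + coat(1) = 4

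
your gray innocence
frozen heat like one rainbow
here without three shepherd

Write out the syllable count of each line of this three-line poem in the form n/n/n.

Line 1: "your gray innocence": 1+1+3 = 5
Line 2: "frozen heat like one rainbow": 2+1+1+1+2 = 7
Line 3: "here without three shepherd": 1+2+1+2 = 6

5/7/6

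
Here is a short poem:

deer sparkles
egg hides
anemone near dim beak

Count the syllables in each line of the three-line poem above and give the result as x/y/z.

3/2/7

Line 1: deer(1) + sparkles(2) = 3
Line 2: egg(1) + hides(1) = 2
Line 3: anemone(4) + near(1) + dim(1) + beak(1) = 7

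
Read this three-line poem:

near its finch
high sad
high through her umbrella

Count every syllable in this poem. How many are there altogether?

Line 1: near (1), its (1), finch (1) → 3
Line 2: high (1), sad (1) → 2
Line 3: high (1), through (1), her (1), umbrella (3) → 6
Total: 3 + 2 + 6 = 11

11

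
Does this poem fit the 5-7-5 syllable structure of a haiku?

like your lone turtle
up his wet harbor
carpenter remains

Line 1: like(1) + your(1) + lone(1) + turtle(2) = 5 ✓
Line 2: up(1) + his(1) + wet(1) + harbor(2) = 5 (expected 7)
Line 3: carpenter(3) + remains(2) = 5 ✓

No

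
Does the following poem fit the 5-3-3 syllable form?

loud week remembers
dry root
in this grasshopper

Line 1: loud (1), week (1), remembers (3) → 5 ✓
Line 2: dry (1), root (1) → 2 (expected 3)
Line 3: in (1), this (1), grasshopper (3) → 5 (expected 3)

No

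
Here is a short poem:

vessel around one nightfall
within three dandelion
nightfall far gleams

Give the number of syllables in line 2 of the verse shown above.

7

Line 2: within (2), three (1), dandelion (4) → 7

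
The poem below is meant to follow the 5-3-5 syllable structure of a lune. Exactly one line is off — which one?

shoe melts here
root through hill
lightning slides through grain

The first line

Line 1: shoe(1) + melts(1) + here(1) = 3 (expected 5)
Line 2: root(1) + through(1) + hill(1) = 3 ✓
Line 3: lightning(2) + slides(1) + through(1) + grain(1) = 5 ✓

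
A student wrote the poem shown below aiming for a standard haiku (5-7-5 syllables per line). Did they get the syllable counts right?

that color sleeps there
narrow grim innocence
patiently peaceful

Line 1: "that color sleeps there": 1+2+1+1 = 5 ✓
Line 2: "narrow grim innocence": 2+1+3 = 6 (expected 7)
Line 3: "patiently peaceful": 3+2 = 5 ✓

No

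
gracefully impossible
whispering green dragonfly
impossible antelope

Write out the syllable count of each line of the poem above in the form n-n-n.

Line 1: "gracefully impossible": 3+4 = 7
Line 2: "whispering green dragonfly": 3+1+3 = 7
Line 3: "impossible antelope": 4+3 = 7

7-7-7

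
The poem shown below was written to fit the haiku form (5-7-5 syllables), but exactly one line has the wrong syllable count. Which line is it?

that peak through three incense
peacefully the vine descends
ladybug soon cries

Line 1: that (1), peak (1), through (1), three (1), incense (2) → 6 (expected 5)
Line 2: peacefully (3), the (1), vine (1), descends (2) → 7 ✓
Line 3: ladybug (3), soon (1), cries (1) → 5 ✓

Line 1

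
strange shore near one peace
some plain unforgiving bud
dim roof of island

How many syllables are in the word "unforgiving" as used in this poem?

4

"unforgiving" has 4 syllables.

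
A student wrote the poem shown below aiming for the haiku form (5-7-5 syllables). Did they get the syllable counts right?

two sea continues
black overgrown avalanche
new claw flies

Line 1: two (1), sea (1), continues (3) → 5 ✓
Line 2: black (1), overgrown (3), avalanche (3) → 7 ✓
Line 3: new (1), claw (1), flies (1) → 3 (expected 5)

No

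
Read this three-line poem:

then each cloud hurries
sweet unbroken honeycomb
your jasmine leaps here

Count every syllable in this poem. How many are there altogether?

17

Line 1: then (1), each (1), cloud (1), hurries (2) → 5
Line 2: sweet (1), unbroken (3), honeycomb (3) → 7
Line 3: your (1), jasmine (2), leaps (1), here (1) → 5
Total: 5 + 7 + 5 = 17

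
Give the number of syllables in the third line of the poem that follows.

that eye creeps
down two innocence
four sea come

3

The third line: "four sea come": 1+1+1 = 3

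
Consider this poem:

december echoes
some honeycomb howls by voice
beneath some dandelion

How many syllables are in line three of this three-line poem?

7

Line three: "beneath some dandelion": 2+1+4 = 7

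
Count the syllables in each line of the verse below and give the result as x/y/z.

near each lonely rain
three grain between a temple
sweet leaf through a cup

5/7/5

Line 1: near (1), each (1), lonely (2), rain (1) → 5
Line 2: three (1), grain (1), between (2), a (1), temple (2) → 7
Line 3: sweet (1), leaf (1), through (1), a (1), cup (1) → 5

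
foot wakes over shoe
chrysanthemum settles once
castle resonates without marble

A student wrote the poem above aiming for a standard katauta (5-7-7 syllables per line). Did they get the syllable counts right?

Line 1: foot(1) + wakes(1) + over(2) + shoe(1) = 5 ✓
Line 2: chrysanthemum(4) + settles(2) + once(1) = 7 ✓
Line 3: castle(2) + resonates(3) + without(2) + marble(2) = 9 (expected 7)

No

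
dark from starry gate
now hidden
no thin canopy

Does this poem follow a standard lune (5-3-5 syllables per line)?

Yes

Line 1: "dark from starry gate": 1+1+2+1 = 5 ✓
Line 2: "now hidden": 1+2 = 3 ✓
Line 3: "no thin canopy": 1+1+3 = 5 ✓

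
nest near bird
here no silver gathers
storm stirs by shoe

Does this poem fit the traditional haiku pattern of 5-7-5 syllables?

No

Line 1: nest(1) + near(1) + bird(1) = 3 (expected 5)
Line 2: here(1) + no(1) + silver(2) + gathers(2) = 6 (expected 7)
Line 3: storm(1) + stirs(1) + by(1) + shoe(1) = 4 (expected 5)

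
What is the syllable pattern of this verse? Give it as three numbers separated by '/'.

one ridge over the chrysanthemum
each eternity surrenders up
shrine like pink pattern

Line 1: "one ridge over the chrysanthemum": 1+1+2+1+4 = 9
Line 2: "each eternity surrenders up": 1+4+3+1 = 9
Line 3: "shrine like pink pattern": 1+1+1+2 = 5

9/9/5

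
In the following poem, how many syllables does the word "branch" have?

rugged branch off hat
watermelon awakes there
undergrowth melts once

"branch" has 1 syllable.

1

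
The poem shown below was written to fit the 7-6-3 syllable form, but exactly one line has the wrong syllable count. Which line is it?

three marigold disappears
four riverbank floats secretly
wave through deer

The second line

Line 1: three(1) + marigold(3) + disappears(3) = 7 ✓
Line 2: four(1) + riverbank(3) + floats(1) + secretly(3) = 8 (expected 6)
Line 3: wave(1) + through(1) + deer(1) = 3 ✓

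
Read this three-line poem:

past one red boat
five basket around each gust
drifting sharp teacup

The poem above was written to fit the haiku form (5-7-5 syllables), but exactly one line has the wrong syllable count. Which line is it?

Line 1: past (1), one (1), red (1), boat (1) → 4 (expected 5)
Line 2: five (1), basket (2), around (2), each (1), gust (1) → 7 ✓
Line 3: drifting (2), sharp (1), teacup (2) → 5 ✓

The first line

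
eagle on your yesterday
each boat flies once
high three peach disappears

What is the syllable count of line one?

7

Line one: "eagle on your yesterday": 2+1+1+3 = 7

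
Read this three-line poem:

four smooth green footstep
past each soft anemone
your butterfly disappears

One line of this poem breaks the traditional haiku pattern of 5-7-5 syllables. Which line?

Line 1: four(1) + smooth(1) + green(1) + footstep(2) = 5 ✓
Line 2: past(1) + each(1) + soft(1) + anemone(4) = 7 ✓
Line 3: your(1) + butterfly(3) + disappears(3) = 7 (expected 5)

Line 3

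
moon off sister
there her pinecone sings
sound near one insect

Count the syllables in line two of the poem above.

5

Line two: "there her pinecone sings": 1+1+2+1 = 5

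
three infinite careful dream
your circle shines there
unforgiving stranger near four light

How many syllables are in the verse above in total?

21

Line 1: three(1) + infinite(3) + careful(2) + dream(1) = 7
Line 2: your(1) + circle(2) + shines(1) + there(1) = 5
Line 3: unforgiving(4) + stranger(2) + near(1) + four(1) + light(1) = 9
Total: 7 + 5 + 9 = 21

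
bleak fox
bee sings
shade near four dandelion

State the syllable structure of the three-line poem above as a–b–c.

2–2–7

Line 1: bleak(1) + fox(1) = 2
Line 2: bee(1) + sings(1) = 2
Line 3: shade(1) + near(1) + four(1) + dandelion(4) = 7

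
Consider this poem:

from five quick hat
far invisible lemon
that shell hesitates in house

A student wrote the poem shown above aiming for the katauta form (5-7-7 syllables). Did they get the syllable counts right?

No

Line 1: "from five quick hat": 1+1+1+1 = 4 (expected 5)
Line 2: "far invisible lemon": 1+4+2 = 7 ✓
Line 3: "that shell hesitates in house": 1+1+3+1+1 = 7 ✓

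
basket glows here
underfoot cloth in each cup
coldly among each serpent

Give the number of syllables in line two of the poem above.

7

Line two: underfoot (3), cloth (1), in (1), each (1), cup (1) → 7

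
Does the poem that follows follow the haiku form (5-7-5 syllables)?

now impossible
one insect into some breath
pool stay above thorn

Line 1: now(1) + impossible(4) = 5 ✓
Line 2: one(1) + insect(2) + into(2) + some(1) + breath(1) = 7 ✓
Line 3: pool(1) + stay(1) + above(2) + thorn(1) = 5 ✓

Yes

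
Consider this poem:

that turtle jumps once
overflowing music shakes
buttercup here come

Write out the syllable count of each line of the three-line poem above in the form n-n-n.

Line 1: that(1) + turtle(2) + jumps(1) + once(1) = 5
Line 2: overflowing(4) + music(2) + shakes(1) = 7
Line 3: buttercup(3) + here(1) + come(1) = 5

5-7-5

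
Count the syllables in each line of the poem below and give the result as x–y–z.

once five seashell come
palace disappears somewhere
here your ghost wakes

5–7–4

Line 1: once (1), five (1), seashell (2), come (1) → 5
Line 2: palace (2), disappears (3), somewhere (2) → 7
Line 3: here (1), your (1), ghost (1), wakes (1) → 4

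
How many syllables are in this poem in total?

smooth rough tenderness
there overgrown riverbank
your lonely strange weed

Line 1: smooth(1) + rough(1) + tenderness(3) = 5
Line 2: there(1) + overgrown(3) + riverbank(3) = 7
Line 3: your(1) + lonely(2) + strange(1) + weed(1) = 5
Total: 5 + 7 + 5 = 17

17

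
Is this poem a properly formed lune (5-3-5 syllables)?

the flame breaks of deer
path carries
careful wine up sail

Yes

Line 1: "the flame breaks of deer": 1+1+1+1+1 = 5 ✓
Line 2: "path carries": 1+2 = 3 ✓
Line 3: "careful wine up sail": 2+1+1+1 = 5 ✓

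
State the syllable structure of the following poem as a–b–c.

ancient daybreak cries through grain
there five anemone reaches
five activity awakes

Line 1: ancient (2), daybreak (2), cries (1), through (1), grain (1) → 7
Line 2: there (1), five (1), anemone (4), reaches (2) → 8
Line 3: five (1), activity (4), awakes (2) → 7

7–8–7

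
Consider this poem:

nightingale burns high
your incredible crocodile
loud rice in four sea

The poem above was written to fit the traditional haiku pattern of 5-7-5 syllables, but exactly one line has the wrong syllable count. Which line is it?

Line 1: nightingale(3) + burns(1) + high(1) = 5 ✓
Line 2: your(1) + incredible(4) + crocodile(3) = 8 (expected 7)
Line 3: loud(1) + rice(1) + in(1) + four(1) + sea(1) = 5 ✓

Line 2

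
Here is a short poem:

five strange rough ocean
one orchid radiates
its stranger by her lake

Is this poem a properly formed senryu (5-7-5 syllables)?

Line 1: five (1), strange (1), rough (1), ocean (2) → 5 ✓
Line 2: one (1), orchid (2), radiates (3) → 6 (expected 7)
Line 3: its (1), stranger (2), by (1), her (1), lake (1) → 6 (expected 5)

No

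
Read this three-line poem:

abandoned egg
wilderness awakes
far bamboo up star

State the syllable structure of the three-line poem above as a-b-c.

4-5-5

Line 1: abandoned (3), egg (1) → 4
Line 2: wilderness (3), awakes (2) → 5
Line 3: far (1), bamboo (2), up (1), star (1) → 5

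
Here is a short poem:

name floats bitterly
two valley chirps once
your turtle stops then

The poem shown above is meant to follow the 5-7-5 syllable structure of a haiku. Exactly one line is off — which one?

Line 2

Line 1: "name floats bitterly": 1+1+3 = 5 ✓
Line 2: "two valley chirps once": 1+2+1+1 = 5 (expected 7)
Line 3: "your turtle stops then": 1+2+1+1 = 5 ✓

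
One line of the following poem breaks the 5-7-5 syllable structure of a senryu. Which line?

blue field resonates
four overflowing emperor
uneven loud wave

Line 1: blue (1), field (1), resonates (3) → 5 ✓
Line 2: four (1), overflowing (4), emperor (3) → 8 (expected 7)
Line 3: uneven (3), loud (1), wave (1) → 5 ✓

The second line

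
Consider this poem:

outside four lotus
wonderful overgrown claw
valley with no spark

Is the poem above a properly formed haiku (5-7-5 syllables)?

Yes

Line 1: outside (2), four (1), lotus (2) → 5 ✓
Line 2: wonderful (3), overgrown (3), claw (1) → 7 ✓
Line 3: valley (2), with (1), no (1), spark (1) → 5 ✓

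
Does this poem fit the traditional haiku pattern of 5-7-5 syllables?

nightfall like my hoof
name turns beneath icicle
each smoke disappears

Line 1: nightfall(2) + like(1) + my(1) + hoof(1) = 5 ✓
Line 2: name(1) + turns(1) + beneath(2) + icicle(3) = 7 ✓
Line 3: each(1) + smoke(1) + disappears(3) = 5 ✓

Yes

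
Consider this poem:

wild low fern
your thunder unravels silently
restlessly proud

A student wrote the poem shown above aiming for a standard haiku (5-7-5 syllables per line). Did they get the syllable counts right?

No

Line 1: wild(1) + low(1) + fern(1) = 3 (expected 5)
Line 2: your(1) + thunder(2) + unravels(3) + silently(3) = 9 (expected 7)
Line 3: restlessly(3) + proud(1) = 4 (expected 5)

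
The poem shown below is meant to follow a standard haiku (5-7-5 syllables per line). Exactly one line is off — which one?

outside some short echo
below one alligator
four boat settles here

Line 1

Line 1: outside(2) + some(1) + short(1) + echo(2) = 6 (expected 5)
Line 2: below(2) + one(1) + alligator(4) = 7 ✓
Line 3: four(1) + boat(1) + settles(2) + here(1) = 5 ✓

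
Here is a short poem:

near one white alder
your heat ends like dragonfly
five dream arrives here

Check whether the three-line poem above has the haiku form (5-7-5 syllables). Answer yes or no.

Line 1: near (1), one (1), white (1), alder (2) → 5 ✓
Line 2: your (1), heat (1), ends (1), like (1), dragonfly (3) → 7 ✓
Line 3: five (1), dream (1), arrives (2), here (1) → 5 ✓

Yes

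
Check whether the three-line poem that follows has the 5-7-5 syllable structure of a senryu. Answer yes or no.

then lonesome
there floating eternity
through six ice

No

Line 1: then(1) + lonesome(2) = 3 (expected 5)
Line 2: there(1) + floating(2) + eternity(4) = 7 ✓
Line 3: through(1) + six(1) + ice(1) = 3 (expected 5)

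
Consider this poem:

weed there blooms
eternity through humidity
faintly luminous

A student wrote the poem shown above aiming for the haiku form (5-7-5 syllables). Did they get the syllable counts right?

Line 1: weed (1), there (1), blooms (1) → 3 (expected 5)
Line 2: eternity (4), through (1), humidity (4) → 9 (expected 7)
Line 3: faintly (2), luminous (3) → 5 ✓

No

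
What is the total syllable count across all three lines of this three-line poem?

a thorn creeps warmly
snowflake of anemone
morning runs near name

17

Line 1: "a thorn creeps warmly": 1+1+1+2 = 5
Line 2: "snowflake of anemone": 2+1+4 = 7
Line 3: "morning runs near name": 2+1+1+1 = 5
Total: 5 + 7 + 5 = 17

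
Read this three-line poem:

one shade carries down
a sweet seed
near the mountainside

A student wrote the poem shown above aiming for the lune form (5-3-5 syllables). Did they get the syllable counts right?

Yes

Line 1: "one shade carries down": 1+1+2+1 = 5 ✓
Line 2: "a sweet seed": 1+1+1 = 3 ✓
Line 3: "near the mountainside": 1+1+3 = 5 ✓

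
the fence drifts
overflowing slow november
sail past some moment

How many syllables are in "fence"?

"fence" has 1 syllable.

1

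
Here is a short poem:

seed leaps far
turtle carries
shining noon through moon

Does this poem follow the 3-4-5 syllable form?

Line 1: seed(1) + leaps(1) + far(1) = 3 ✓
Line 2: turtle(2) + carries(2) = 4 ✓
Line 3: shining(2) + noon(1) + through(1) + moon(1) = 5 ✓

Yes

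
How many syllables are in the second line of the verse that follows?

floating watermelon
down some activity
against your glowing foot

6

The second line: "down some activity": 1+1+4 = 6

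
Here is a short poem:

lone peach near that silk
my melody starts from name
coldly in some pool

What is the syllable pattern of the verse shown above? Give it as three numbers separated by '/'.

5/7/5

Line 1: lone (1), peach (1), near (1), that (1), silk (1) → 5
Line 2: my (1), melody (3), starts (1), from (1), name (1) → 7
Line 3: coldly (2), in (1), some (1), pool (1) → 5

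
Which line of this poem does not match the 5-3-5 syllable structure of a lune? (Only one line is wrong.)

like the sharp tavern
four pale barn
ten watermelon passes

Line 3

Line 1: "like the sharp tavern": 1+1+1+2 = 5 ✓
Line 2: "four pale barn": 1+1+1 = 3 ✓
Line 3: "ten watermelon passes": 1+4+2 = 7 (expected 5)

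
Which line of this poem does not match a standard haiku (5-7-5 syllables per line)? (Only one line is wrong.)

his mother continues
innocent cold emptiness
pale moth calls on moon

The first line

Line 1: "his mother continues": 1+2+3 = 6 (expected 5)
Line 2: "innocent cold emptiness": 3+1+3 = 7 ✓
Line 3: "pale moth calls on moon": 1+1+1+1+1 = 5 ✓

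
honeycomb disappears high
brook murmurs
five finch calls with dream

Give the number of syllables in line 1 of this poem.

7

Line 1: honeycomb(3) + disappears(3) + high(1) = 7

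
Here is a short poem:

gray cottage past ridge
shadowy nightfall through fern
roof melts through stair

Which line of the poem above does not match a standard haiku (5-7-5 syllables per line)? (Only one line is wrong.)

The third line

Line 1: gray(1) + cottage(2) + past(1) + ridge(1) = 5 ✓
Line 2: shadowy(3) + nightfall(2) + through(1) + fern(1) = 7 ✓
Line 3: roof(1) + melts(1) + through(1) + stair(1) = 4 (expected 5)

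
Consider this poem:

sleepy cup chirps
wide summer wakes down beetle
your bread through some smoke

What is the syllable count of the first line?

4

The first line: sleepy (2), cup (1), chirps (1) → 4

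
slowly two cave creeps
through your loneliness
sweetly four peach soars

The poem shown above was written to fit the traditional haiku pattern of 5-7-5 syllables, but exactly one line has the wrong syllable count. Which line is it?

Line 1: slowly (2), two (1), cave (1), creeps (1) → 5 ✓
Line 2: through (1), your (1), loneliness (3) → 5 (expected 7)
Line 3: sweetly (2), four (1), peach (1), soars (1) → 5 ✓

Line 2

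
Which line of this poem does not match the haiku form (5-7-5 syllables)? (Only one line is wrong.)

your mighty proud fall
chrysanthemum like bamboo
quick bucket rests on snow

The third line

Line 1: your (1), mighty (2), proud (1), fall (1) → 5 ✓
Line 2: chrysanthemum (4), like (1), bamboo (2) → 7 ✓
Line 3: quick (1), bucket (2), rests (1), on (1), snow (1) → 6 (expected 5)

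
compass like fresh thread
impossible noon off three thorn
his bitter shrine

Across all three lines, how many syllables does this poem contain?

17

Line 1: "compass like fresh thread": 2+1+1+1 = 5
Line 2: "impossible noon off three thorn": 4+1+1+1+1 = 8
Line 3: "his bitter shrine": 1+2+1 = 4
Total: 5 + 8 + 4 = 17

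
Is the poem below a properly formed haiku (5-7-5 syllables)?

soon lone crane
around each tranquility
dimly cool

No

Line 1: "soon lone crane": 1+1+1 = 3 (expected 5)
Line 2: "around each tranquility": 2+1+4 = 7 ✓
Line 3: "dimly cool": 2+1 = 3 (expected 5)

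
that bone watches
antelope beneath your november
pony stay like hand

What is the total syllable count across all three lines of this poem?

18

Line 1: that (1), bone (1), watches (2) → 4
Line 2: antelope (3), beneath (2), your (1), november (3) → 9
Line 3: pony (2), stay (1), like (1), hand (1) → 5
Total: 4 + 9 + 5 = 18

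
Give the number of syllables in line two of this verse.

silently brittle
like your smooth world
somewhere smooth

4

Line two: like(1) + your(1) + smooth(1) + world(1) = 4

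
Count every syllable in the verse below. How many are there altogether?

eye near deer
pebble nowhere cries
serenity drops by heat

Line 1: eye(1) + near(1) + deer(1) = 3
Line 2: pebble(2) + nowhere(2) + cries(1) = 5
Line 3: serenity(4) + drops(1) + by(1) + heat(1) = 7
Total: 3 + 5 + 7 = 15

15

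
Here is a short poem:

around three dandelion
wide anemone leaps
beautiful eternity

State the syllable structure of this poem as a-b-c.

Line 1: "around three dandelion": 2+1+4 = 7
Line 2: "wide anemone leaps": 1+4+1 = 6
Line 3: "beautiful eternity": 3+4 = 7

7-6-7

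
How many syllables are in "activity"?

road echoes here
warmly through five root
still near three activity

4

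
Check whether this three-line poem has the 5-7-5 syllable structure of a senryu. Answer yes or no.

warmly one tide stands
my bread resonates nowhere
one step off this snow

Yes

Line 1: "warmly one tide stands": 2+1+1+1 = 5 ✓
Line 2: "my bread resonates nowhere": 1+1+3+2 = 7 ✓
Line 3: "one step off this snow": 1+1+1+1+1 = 5 ✓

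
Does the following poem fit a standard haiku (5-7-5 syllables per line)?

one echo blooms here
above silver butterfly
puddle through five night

Yes

Line 1: one (1), echo (2), blooms (1), here (1) → 5 ✓
Line 2: above (2), silver (2), butterfly (3) → 7 ✓
Line 3: puddle (2), through (1), five (1), night (1) → 5 ✓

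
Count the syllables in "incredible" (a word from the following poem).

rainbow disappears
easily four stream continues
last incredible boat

4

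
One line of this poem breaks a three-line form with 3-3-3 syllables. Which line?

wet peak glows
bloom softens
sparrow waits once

The third line

Line 1: wet(1) + peak(1) + glows(1) = 3 ✓
Line 2: bloom(1) + softens(2) = 3 ✓
Line 3: sparrow(2) + waits(1) + once(1) = 4 (expected 3)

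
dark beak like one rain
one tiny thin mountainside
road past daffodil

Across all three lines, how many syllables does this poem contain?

17

Line 1: dark (1), beak (1), like (1), one (1), rain (1) → 5
Line 2: one (1), tiny (2), thin (1), mountainside (3) → 7
Line 3: road (1), past (1), daffodil (3) → 5
Total: 5 + 7 + 5 = 17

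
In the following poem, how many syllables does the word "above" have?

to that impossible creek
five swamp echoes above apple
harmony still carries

"above" has 2 syllables.

2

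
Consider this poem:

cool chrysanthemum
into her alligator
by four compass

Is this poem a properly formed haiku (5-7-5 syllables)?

No

Line 1: cool(1) + chrysanthemum(4) = 5 ✓
Line 2: into(2) + her(1) + alligator(4) = 7 ✓
Line 3: by(1) + four(1) + compass(2) = 4 (expected 5)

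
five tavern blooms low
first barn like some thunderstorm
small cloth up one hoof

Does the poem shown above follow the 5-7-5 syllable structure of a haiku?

Line 1: five (1), tavern (2), blooms (1), low (1) → 5 ✓
Line 2: first (1), barn (1), like (1), some (1), thunderstorm (3) → 7 ✓
Line 3: small (1), cloth (1), up (1), one (1), hoof (1) → 5 ✓

Yes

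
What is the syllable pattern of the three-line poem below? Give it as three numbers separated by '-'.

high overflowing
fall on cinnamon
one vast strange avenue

5-5-6

Line 1: high (1), overflowing (4) → 5
Line 2: fall (1), on (1), cinnamon (3) → 5
Line 3: one (1), vast (1), strange (1), avenue (3) → 6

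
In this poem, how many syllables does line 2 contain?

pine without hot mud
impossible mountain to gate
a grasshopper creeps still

Line 2: impossible(4) + mountain(2) + to(1) + gate(1) = 8

8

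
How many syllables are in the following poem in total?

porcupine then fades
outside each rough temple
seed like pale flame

Line 1: porcupine (3), then (1), fades (1) → 5
Line 2: outside (2), each (1), rough (1), temple (2) → 6
Line 3: seed (1), like (1), pale (1), flame (1) → 4
Total: 5 + 6 + 4 = 15

15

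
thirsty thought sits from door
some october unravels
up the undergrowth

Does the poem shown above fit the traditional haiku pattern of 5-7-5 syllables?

Line 1: "thirsty thought sits from door": 2+1+1+1+1 = 6 (expected 5)
Line 2: "some october unravels": 1+3+3 = 7 ✓
Line 3: "up the undergrowth": 1+1+3 = 5 ✓

No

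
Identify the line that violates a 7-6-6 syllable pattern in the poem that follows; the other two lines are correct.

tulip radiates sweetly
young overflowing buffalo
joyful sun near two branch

The second line

Line 1: "tulip radiates sweetly": 2+3+2 = 7 ✓
Line 2: "young overflowing buffalo": 1+4+3 = 8 (expected 6)
Line 3: "joyful sun near two branch": 2+1+1+1+1 = 6 ✓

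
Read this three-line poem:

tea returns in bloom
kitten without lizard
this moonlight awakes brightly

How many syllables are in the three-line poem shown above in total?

Line 1: "tea returns in bloom": 1+2+1+1 = 5
Line 2: "kitten without lizard": 2+2+2 = 6
Line 3: "this moonlight awakes brightly": 1+2+2+2 = 7
Total: 5 + 6 + 7 = 18

18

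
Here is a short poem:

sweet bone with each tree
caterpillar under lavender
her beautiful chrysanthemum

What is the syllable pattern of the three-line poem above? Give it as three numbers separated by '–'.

5–9–8

Line 1: sweet(1) + bone(1) + with(1) + each(1) + tree(1) = 5
Line 2: caterpillar(4) + under(2) + lavender(3) = 9
Line 3: her(1) + beautiful(3) + chrysanthemum(4) = 8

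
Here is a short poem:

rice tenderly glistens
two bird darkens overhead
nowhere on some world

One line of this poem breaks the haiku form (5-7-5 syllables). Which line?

The first line

Line 1: "rice tenderly glistens": 1+3+2 = 6 (expected 5)
Line 2: "two bird darkens overhead": 1+1+2+3 = 7 ✓
Line 3: "nowhere on some world": 2+1+1+1 = 5 ✓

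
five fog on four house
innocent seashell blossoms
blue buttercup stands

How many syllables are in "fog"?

"fog" has 1 syllable.

1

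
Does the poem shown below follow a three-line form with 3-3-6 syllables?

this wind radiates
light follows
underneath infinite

No

Line 1: this (1), wind (1), radiates (3) → 5 (expected 3)
Line 2: light (1), follows (2) → 3 ✓
Line 3: underneath (3), infinite (3) → 6 ✓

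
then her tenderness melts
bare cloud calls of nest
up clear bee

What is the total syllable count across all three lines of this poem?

Line 1: then(1) + her(1) + tenderness(3) + melts(1) = 6
Line 2: bare(1) + cloud(1) + calls(1) + of(1) + nest(1) = 5
Line 3: up(1) + clear(1) + bee(1) = 3
Total: 6 + 5 + 3 = 14

14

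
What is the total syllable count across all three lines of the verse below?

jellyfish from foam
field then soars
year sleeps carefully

13

Line 1: "jellyfish from foam": 3+1+1 = 5
Line 2: "field then soars": 1+1+1 = 3
Line 3: "year sleeps carefully": 1+1+3 = 5
Total: 5 + 3 + 5 = 13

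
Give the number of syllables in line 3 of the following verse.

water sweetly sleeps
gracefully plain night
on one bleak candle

5

Line 3: on (1), one (1), bleak (1), candle (2) → 5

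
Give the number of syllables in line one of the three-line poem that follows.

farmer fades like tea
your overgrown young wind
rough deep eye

5

Line one: "farmer fades like tea": 2+1+1+1 = 5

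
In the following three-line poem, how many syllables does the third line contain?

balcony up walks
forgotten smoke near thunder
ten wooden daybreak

The third line: ten(1) + wooden(2) + daybreak(2) = 5

5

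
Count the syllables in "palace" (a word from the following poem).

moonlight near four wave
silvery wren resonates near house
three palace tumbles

2

"palace" has 2 syllables.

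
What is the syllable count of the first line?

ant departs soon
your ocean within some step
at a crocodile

4

The first line: "ant departs soon": 1+2+1 = 4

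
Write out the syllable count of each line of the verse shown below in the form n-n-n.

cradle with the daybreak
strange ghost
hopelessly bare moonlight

Line 1: cradle (2), with (1), the (1), daybreak (2) → 6
Line 2: strange (1), ghost (1) → 2
Line 3: hopelessly (3), bare (1), moonlight (2) → 6

6-2-6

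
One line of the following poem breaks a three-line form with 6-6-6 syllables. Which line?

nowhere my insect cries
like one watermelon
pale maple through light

Line 1: "nowhere my insect cries": 2+1+2+1 = 6 ✓
Line 2: "like one watermelon": 1+1+4 = 6 ✓
Line 3: "pale maple through light": 1+2+1+1 = 5 (expected 6)

The third line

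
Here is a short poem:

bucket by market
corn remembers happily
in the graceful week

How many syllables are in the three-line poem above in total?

17

Line 1: bucket (2), by (1), market (2) → 5
Line 2: corn (1), remembers (3), happily (3) → 7
Line 3: in (1), the (1), graceful (2), week (1) → 5
Total: 5 + 7 + 5 = 17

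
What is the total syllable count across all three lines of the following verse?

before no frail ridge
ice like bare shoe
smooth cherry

Line 1: before(2) + no(1) + frail(1) + ridge(1) = 5
Line 2: ice(1) + like(1) + bare(1) + shoe(1) = 4
Line 3: smooth(1) + cherry(2) = 3
Total: 5 + 4 + 3 = 12

12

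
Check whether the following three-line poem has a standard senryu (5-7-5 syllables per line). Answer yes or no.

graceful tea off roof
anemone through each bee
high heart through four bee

Line 1: graceful (2), tea (1), off (1), roof (1) → 5 ✓
Line 2: anemone (4), through (1), each (1), bee (1) → 7 ✓
Line 3: high (1), heart (1), through (1), four (1), bee (1) → 5 ✓

Yes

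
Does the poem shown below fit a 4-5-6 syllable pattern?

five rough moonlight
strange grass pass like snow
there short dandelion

Yes

Line 1: five (1), rough (1), moonlight (2) → 4 ✓
Line 2: strange (1), grass (1), pass (1), like (1), snow (1) → 5 ✓
Line 3: there (1), short (1), dandelion (4) → 6 ✓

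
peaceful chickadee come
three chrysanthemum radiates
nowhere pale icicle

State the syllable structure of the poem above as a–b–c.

6–8–6

Line 1: peaceful(2) + chickadee(3) + come(1) = 6
Line 2: three(1) + chrysanthemum(4) + radiates(3) = 8
Line 3: nowhere(2) + pale(1) + icicle(3) = 6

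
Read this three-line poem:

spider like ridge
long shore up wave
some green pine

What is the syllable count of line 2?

Line 2: long (1), shore (1), up (1), wave (1) → 4

4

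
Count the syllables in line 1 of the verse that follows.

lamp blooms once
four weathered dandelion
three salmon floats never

3

Line 1: "lamp blooms once": 1+1+1 = 3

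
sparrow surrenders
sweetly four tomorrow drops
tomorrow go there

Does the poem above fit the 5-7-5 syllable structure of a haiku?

Yes

Line 1: sparrow(2) + surrenders(3) = 5 ✓
Line 2: sweetly(2) + four(1) + tomorrow(3) + drops(1) = 7 ✓
Line 3: tomorrow(3) + go(1) + there(1) = 5 ✓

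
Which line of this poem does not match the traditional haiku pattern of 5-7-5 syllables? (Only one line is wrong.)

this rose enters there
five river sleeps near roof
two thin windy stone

Line 2

Line 1: "this rose enters there": 1+1+2+1 = 5 ✓
Line 2: "five river sleeps near roof": 1+2+1+1+1 = 6 (expected 7)
Line 3: "two thin windy stone": 1+1+2+1 = 5 ✓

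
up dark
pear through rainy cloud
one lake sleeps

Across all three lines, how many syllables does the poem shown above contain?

Line 1: "up dark": 1+1 = 2
Line 2: "pear through rainy cloud": 1+1+2+1 = 5
Line 3: "one lake sleeps": 1+1+1 = 3
Total: 2 + 5 + 3 = 10

10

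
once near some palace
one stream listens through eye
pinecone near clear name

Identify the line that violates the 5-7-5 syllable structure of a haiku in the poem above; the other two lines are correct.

Line 1: once(1) + near(1) + some(1) + palace(2) = 5 ✓
Line 2: one(1) + stream(1) + listens(2) + through(1) + eye(1) = 6 (expected 7)
Line 3: pinecone(2) + near(1) + clear(1) + name(1) = 5 ✓

The second line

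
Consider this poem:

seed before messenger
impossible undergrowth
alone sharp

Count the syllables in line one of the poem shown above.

6

Line one: "seed before messenger": 1+2+3 = 6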